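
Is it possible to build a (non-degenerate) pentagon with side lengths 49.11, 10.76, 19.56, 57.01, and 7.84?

A pentagon exists iff every side is shorter than the sum of the others — equivalently, the longest side is less than the sum of the rest.
Longest side 57.01 < 87.27 (sum of the remaining 4), so yes.

Yes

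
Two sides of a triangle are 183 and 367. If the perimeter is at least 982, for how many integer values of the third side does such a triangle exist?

118

Triangle inequality: 184 < x < 550. Perimeter ≥ 982 gives x ≥ 982 − 183 − 367 = 432.
So 432 ≤ x < 550; integers 432 through 549: 118 values.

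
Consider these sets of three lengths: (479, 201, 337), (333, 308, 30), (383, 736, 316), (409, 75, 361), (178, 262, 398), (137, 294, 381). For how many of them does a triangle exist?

(201,337,479): 201+337 > 479 → valid
(30,308,333): 30+308 > 333 → valid
(316,383,736): 316+383 ≤ 736 → not valid
(75,361,409): 75+361 > 409 → valid
(178,262,398): 178+262 > 398 → valid
(137,294,381): 137+294 > 381 → valid
5 of the 6 triples form a triangle.

5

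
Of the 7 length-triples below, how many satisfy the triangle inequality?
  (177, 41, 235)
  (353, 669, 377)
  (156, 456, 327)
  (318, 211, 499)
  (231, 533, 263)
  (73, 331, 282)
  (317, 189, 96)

(41,177,235): 41+177 ≤ 235 → not valid
(353,377,669): 353+377 > 669 → valid
(156,327,456): 156+327 > 456 → valid
(211,318,499): 211+318 > 499 → valid
(231,263,533): 231+263 ≤ 533 → not valid
(73,282,331): 73+282 > 331 → valid
(96,189,317): 96+189 ≤ 317 → not valid
4 of the 7 triples form a triangle.

4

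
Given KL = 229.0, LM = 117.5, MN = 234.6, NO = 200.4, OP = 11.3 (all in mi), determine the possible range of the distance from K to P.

The maximum is all hops collinear in one direction: 229.0 + 117.5 + 234.6 + 200.4 + 11.3 = 792.8.
The longest hop is 234.6; the others sum to 558.2. Since 234.6 ≤ 558.2, the path can fold back on itself completely, so the minimum distance is 0.

0 ≤ KP ≤ 792.8 mi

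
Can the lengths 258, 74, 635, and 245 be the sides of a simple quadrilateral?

No

For a quadrilateral, each side must be shorter than the sum of the others.
Here the longest side is 635, but the remaining 3 sides sum to only 577.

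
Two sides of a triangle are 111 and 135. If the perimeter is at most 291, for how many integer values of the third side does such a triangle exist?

21

Triangle inequality: 24 < x < 246. Perimeter ≤ 291 gives x ≤ 291 − 111 − 135 = 45.
So 24 < x ≤ 45; integers 25 through 45: 21 values.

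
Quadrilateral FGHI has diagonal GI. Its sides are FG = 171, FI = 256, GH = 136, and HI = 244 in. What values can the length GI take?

From triangle FGI: |171 − 256| < GI < 171 + 256, i.e. 85 < GI < 427.
From triangle HGI: 108 < GI < 380.
Both must hold, so GI lies in the intersection.

108 < GI < 380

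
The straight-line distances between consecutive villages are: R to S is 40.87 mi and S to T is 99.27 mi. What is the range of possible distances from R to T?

58.40 ≤ RT ≤ 140.14 mi

By the triangle inequality, |40.87 − 99.27| ≤ RT ≤ 40.87 + 99.27.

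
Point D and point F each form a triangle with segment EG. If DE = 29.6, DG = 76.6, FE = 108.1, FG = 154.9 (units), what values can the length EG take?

47.0 < EG < 106.2

From triangle DEG: |29.6 − 76.6| < EG < 29.6 + 76.6, i.e. 47.0 < EG < 106.2.
From triangle FEG: 46.8 < EG < 263.0.
Both must hold, so EG lies in the intersection.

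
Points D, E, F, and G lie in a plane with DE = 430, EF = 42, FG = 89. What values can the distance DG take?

The maximum is all hops collinear in one direction: 430 + 42 + 89 = 561.
The longest hop is 430; the others sum to 131. Folding the others back against it leaves at least 430 − 131 = 299.

299 ≤ DG ≤ 561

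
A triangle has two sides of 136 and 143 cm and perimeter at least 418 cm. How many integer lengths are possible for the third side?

140

Triangle inequality: 7 < x < 279. Perimeter ≥ 418 gives x ≥ 418 − 136 − 143 = 139.
So 139 ≤ x < 279; integers 139 through 278: 140 values.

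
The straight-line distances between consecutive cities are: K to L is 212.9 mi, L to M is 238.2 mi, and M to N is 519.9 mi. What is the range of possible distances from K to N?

The maximum is all hops collinear in one direction: 212.9 + 238.2 + 519.9 = 971.0.
The longest hop is 519.9; the others sum to 451.1. Folding the others back against it leaves at least 519.9 − 451.1 = 68.8.

68.8 ≤ KN ≤ 971.0 mi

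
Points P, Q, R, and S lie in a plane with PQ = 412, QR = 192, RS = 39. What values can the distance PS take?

181 ≤ PS ≤ 643

The maximum is all hops collinear in one direction: 412 + 192 + 39 = 643.
The longest hop is 412; the others sum to 231. Folding the others back against it leaves at least 412 − 231 = 181.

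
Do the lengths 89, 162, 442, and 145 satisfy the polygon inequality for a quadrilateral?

No

For a quadrilateral, each side must be shorter than the sum of the others.
Here the longest side is 442, but the remaining 3 sides sum to only 396.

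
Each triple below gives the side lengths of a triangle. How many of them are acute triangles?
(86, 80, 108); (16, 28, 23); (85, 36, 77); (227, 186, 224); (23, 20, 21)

4

(86,80,108): 80²+86² = 13796 > 11664 = 108² → acute
(16,28,23): 16²+23² = 785 > 784 = 28² → acute
(85,36,77): 36²+77² = 7225 = 85² → right
(227,186,224): 186²+224² = 84772 > 51529 = 227² → acute
(23,20,21): 20²+21² = 841 > 529 = 23² → acute
4 of the 5 are acute.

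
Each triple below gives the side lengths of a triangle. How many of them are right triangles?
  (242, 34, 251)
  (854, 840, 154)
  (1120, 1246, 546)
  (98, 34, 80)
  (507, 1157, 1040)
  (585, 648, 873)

4

(242,34,251): 34²+242² = 59720 < 63001 = 251² → obtuse
(854,840,154): 154²+840² = 729316 = 854² → right
(1120,1246,546): 546²+1120² = 1552516 = 1246² → right
(98,34,80): 34²+80² = 7556 < 9604 = 98² → obtuse
(507,1157,1040): 507²+1040² = 1338649 = 1157² → right
(585,648,873): 585²+648² = 762129 = 873² → right
4 of the 6 are right.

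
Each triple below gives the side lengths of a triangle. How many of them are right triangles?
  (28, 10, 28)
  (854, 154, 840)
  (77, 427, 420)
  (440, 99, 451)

(28,10,28): 10²+28² = 884 > 784 = 28² → acute
(854,154,840): 154²+840² = 729316 = 854² → right
(77,427,420): 77²+420² = 182329 = 427² → right
(440,99,451): 99²+440² = 203401 = 451² → right
3 of the 4 are right.

3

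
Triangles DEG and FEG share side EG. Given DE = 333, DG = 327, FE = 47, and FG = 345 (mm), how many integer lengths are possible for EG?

93

From triangle DEG: 6 < EG < 660.
From triangle FEG: 298 < EG < 392.
Intersection: 298 < EG < 392, so integers 299 through 391: 93 values.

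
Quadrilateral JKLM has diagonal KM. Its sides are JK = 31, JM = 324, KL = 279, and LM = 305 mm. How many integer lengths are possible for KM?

61

From triangle JKM: 293 < KM < 355.
From triangle LKM: 26 < KM < 584.
Intersection: 293 < KM < 355, so integers 294 through 354: 61 values.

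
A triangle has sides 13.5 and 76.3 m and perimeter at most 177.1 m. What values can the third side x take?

62.8 < x ≤ 87.3 m

Triangle inequality alone gives 62.8 < x < 89.8.
The perimeter condition gives x ≤ 177.1 − 13.5 − 76.3 = 87.3.
Intersecting the two: 62.8 < x ≤ 87.3.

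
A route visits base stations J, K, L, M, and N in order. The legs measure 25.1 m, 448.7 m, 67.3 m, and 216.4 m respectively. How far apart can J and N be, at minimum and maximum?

The maximum is all hops collinear in one direction: 25.1 + 448.7 + 67.3 + 216.4 = 757.5.
The longest hop is 448.7; the others sum to 308.8. Folding the others back against it leaves at least 448.7 − 308.8 = 139.9.

139.9 ≤ JN ≤ 757.5 m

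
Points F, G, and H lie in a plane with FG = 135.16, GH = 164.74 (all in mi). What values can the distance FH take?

By the triangle inequality, |135.16 − 164.74| ≤ FH ≤ 135.16 + 164.74.

29.58 ≤ FH ≤ 299.90 mi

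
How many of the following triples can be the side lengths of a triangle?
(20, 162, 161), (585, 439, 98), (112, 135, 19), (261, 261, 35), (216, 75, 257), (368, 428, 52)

(20,161,162): 20+161 > 162 → valid
(98,439,585): 98+439 ≤ 585 → not valid
(19,112,135): 19+112 ≤ 135 → not valid
(35,261,261): 35+261 > 261 → valid
(75,216,257): 75+216 > 257 → valid
(52,368,428): 52+368 ≤ 428 → not valid
3 of the 6 triples form a triangle.

3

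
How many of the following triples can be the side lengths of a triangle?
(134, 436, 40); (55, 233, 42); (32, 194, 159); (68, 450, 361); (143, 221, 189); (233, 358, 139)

(40,134,436): 40+134 ≤ 436 → not valid
(42,55,233): 42+55 ≤ 233 → not valid
(32,159,194): 32+159 ≤ 194 → not valid
(68,361,450): 68+361 ≤ 450 → not valid
(143,189,221): 143+189 > 221 → valid
(139,233,358): 139+233 > 358 → valid
2 of the 6 triples form a triangle.

2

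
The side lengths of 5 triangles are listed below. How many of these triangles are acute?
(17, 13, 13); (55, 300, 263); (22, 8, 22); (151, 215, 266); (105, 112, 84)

(17,13,13): 13²+13² = 338 > 289 = 17² → acute
(55,300,263): 55²+263² = 72194 < 90000 = 300² → obtuse
(22,8,22): 8²+22² = 548 > 484 = 22² → acute
(151,215,266): 151²+215² = 69026 < 70756 = 266² → obtuse
(105,112,84): 84²+105² = 18081 > 12544 = 112² → acute
3 of the 5 are acute.

3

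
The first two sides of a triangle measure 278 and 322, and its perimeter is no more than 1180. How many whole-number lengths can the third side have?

Triangle inequality: 44 < x < 600. Perimeter ≤ 1180 gives x ≤ 1180 − 278 − 322 = 580.
So 44 < x ≤ 580; integers 45 through 580: 536 values.

536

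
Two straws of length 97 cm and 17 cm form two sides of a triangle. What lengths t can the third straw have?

By the triangle inequality, t must be less than 97 + 17 = 114 and greater than |97 − 17| = 80.

80 < t < 114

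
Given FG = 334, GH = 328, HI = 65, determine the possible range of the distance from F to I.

0 ≤ FI ≤ 727

The maximum is all hops collinear in one direction: 334 + 328 + 65 = 727.
The longest hop is 334; the others sum to 393. Since 334 ≤ 393, the path can fold back on itself completely, so the minimum distance is 0.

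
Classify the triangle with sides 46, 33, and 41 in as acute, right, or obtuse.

Compare the square of the longest side to the sum of squares of the other two: 33² + 41² = 2770 > 2116 = 46².

acute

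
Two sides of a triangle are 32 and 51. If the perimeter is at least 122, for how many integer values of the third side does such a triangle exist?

Triangle inequality: 19 < x < 83. Perimeter ≥ 122 gives x ≥ 122 − 32 − 51 = 39.
So 39 ≤ x < 83; integers 39 through 82: 44 values.

44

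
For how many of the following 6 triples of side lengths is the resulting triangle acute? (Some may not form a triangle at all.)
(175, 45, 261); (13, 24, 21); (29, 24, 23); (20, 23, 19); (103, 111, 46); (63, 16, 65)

(175,45,261): 45+175 ≤ 261, not a triangle
(13,24,21): 13²+21² = 610 > 576 = 24² → acute
(29,24,23): 23²+24² = 1105 > 841 = 29² → acute
(20,23,19): 19²+20² = 761 > 529 = 23² → acute
(103,111,46): 46²+103² = 12725 > 12321 = 111² → acute
(63,16,65): 16²+63² = 4225 = 65² → right
4 of the 6 are acute.

4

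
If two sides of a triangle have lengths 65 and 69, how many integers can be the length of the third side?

129

The third side lies in the open interval (4, 134).
Integers from 5 to 133 inclusive: 133 − 5 + 1 = 129.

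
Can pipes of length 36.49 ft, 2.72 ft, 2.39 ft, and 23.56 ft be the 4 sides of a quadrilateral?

No

For a quadrilateral, each side must be shorter than the sum of the others.
Here the longest side is 36.49, but the remaining 3 sides sum to only 28.67.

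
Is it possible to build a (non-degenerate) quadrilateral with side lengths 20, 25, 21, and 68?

For a quadrilateral, each side must be shorter than the sum of the others.
Here the longest side is 68, but the remaining 3 sides sum to only 66.

No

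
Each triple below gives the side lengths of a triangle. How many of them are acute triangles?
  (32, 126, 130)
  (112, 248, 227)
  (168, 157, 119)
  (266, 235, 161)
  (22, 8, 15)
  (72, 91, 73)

4

(32,126,130): 32²+126² = 16900 = 130² → right
(112,248,227): 112²+227² = 64073 > 61504 = 248² → acute
(168,157,119): 119²+157² = 38810 > 28224 = 168² → acute
(266,235,161): 161²+235² = 81146 > 70756 = 266² → acute
(22,8,15): 8²+15² = 289 < 484 = 22² → obtuse
(72,91,73): 72²+73² = 10513 > 8281 = 91² → acute
4 of the 6 are acute.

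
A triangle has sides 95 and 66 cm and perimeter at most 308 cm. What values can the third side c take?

29 < c ≤ 147 cm

Triangle inequality alone gives 29 < c < 161.
The perimeter condition gives c ≤ 308 − 95 − 66 = 147.
Intersecting the two: 29 < c ≤ 147.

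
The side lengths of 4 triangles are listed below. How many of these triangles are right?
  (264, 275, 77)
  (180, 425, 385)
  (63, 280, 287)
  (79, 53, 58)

(264,275,77): 77²+264² = 75625 = 275² → right
(180,425,385): 180²+385² = 180625 = 425² → right
(63,280,287): 63²+280² = 82369 = 287² → right
(79,53,58): 53²+58² = 6173 < 6241 = 79² → obtuse
3 of the 4 are right.

3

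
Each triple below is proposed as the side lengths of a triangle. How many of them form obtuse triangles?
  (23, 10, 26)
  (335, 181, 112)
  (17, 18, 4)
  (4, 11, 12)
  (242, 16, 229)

(23,10,26): 10²+23² = 629 < 676 = 26² → obtuse
(335,181,112): 112+181 ≤ 335, not a triangle
(17,18,4): 4²+17² = 305 < 324 = 18² → obtuse
(4,11,12): 4²+11² = 137 < 144 = 12² → obtuse
(242,16,229): 16²+229² = 52697 < 58564 = 242² → obtuse
4 of the 5 are obtuse.

4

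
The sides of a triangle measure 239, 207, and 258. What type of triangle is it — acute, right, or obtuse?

acute

Compare the square of the longest side to the sum of squares of the other two: 207² + 239² = 99970 > 66564 = 258².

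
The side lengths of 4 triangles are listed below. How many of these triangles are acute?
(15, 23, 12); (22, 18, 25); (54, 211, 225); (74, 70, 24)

(15,23,12): 12²+15² = 369 < 529 = 23² → obtuse
(22,18,25): 18²+22² = 808 > 625 = 25² → acute
(54,211,225): 54²+211² = 47437 < 50625 = 225² → obtuse
(74,70,24): 24²+70² = 5476 = 74² → right
1 of the 4 is acute.

1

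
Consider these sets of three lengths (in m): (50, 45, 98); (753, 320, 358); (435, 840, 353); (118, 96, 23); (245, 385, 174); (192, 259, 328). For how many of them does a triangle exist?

3

(45,50,98): 45+50 ≤ 98 → not valid
(320,358,753): 320+358 ≤ 753 → not valid
(353,435,840): 353+435 ≤ 840 → not valid
(23,96,118): 23+96 > 118 → valid
(174,245,385): 174+245 > 385 → valid
(192,259,328): 192+259 > 328 → valid
3 of the 6 triples form a triangle.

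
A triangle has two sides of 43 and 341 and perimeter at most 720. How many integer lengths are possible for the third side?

38

Triangle inequality: 298 < x < 384. Perimeter ≤ 720 gives x ≤ 720 − 43 − 341 = 336.
So 298 < x ≤ 336; integers 299 through 336: 38 values.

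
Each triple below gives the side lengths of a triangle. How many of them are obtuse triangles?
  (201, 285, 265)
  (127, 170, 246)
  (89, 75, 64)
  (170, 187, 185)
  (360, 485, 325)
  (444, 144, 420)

(201,285,265): 201²+265² = 110626 > 81225 = 285² → acute
(127,170,246): 127²+170² = 45029 < 60516 = 246² → obtuse
(89,75,64): 64²+75² = 9721 > 7921 = 89² → acute
(170,187,185): 170²+185² = 63125 > 34969 = 187² → acute
(360,485,325): 325²+360² = 235225 = 485² → right
(444,144,420): 144²+420² = 197136 = 444² → right
1 of the 6 is obtuse.

1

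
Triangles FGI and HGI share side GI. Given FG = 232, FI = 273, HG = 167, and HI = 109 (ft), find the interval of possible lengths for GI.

From triangle FGI: |232 − 273| < GI < 232 + 273, i.e. 41 < GI < 505.
From triangle HGI: 58 < GI < 276.
Both must hold, so GI lies in the intersection.

58 < GI < 276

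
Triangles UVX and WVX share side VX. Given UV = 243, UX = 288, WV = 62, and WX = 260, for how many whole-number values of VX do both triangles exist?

From triangle UVX: 45 < VX < 531.
From triangle WVX: 198 < VX < 322.
Intersection: 198 < VX < 322, so integers 199 through 321: 123 values.

123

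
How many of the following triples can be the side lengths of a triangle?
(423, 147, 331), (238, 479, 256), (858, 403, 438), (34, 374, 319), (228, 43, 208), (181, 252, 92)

(147,331,423): 147+331 > 423 → valid
(238,256,479): 238+256 > 479 → valid
(403,438,858): 403+438 ≤ 858 → not valid
(34,319,374): 34+319 ≤ 374 → not valid
(43,208,228): 43+208 > 228 → valid
(92,181,252): 92+181 > 252 → valid
4 of the 6 triples form a triangle.

4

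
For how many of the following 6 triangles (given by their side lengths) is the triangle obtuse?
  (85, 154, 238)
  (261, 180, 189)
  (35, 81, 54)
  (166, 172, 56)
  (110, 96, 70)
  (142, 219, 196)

2

(85,154,238): 85²+154² = 30941 < 56644 = 238² → obtuse
(261,180,189): 180²+189² = 68121 = 261² → right
(35,81,54): 35²+54² = 4141 < 6561 = 81² → obtuse
(166,172,56): 56²+166² = 30692 > 29584 = 172² → acute
(110,96,70): 70²+96² = 14116 > 12100 = 110² → acute
(142,219,196): 142²+196² = 58580 > 47961 = 219² → acute
2 of the 6 are obtuse.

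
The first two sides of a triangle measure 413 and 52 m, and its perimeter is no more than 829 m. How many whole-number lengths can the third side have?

3

Triangle inequality: 361 < x < 465. Perimeter ≤ 829 gives x ≤ 829 − 413 − 52 = 364.
So 361 < x ≤ 364; integers 362 through 364: 3 values.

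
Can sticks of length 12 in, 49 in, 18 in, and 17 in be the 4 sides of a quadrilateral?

For a quadrilateral, each side must be shorter than the sum of the others.
Here the longest side is 49, but the remaining 3 sides sum to only 47.

No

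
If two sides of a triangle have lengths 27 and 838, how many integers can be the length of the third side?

53

The third side lies in the open interval (811, 865).
Integers from 812 to 864 inclusive: 864 − 812 + 1 = 53.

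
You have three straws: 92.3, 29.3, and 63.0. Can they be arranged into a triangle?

No

The two shorter sides sum to 92.3, exactly equal to the longest side 92.3.
That gives only a degenerate (flat) triangle — the inequality must be strict.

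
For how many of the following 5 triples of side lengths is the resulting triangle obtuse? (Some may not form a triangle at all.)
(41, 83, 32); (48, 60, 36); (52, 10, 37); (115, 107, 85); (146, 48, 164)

(41,83,32): 32+41 ≤ 83, not a triangle
(48,60,36): 36²+48² = 3600 = 60² → right
(52,10,37): 10+37 ≤ 52, not a triangle
(115,107,85): 85²+107² = 18674 > 13225 = 115² → acute
(146,48,164): 48²+146² = 23620 < 26896 = 164² → obtuse
1 of the 5 is obtuse.

1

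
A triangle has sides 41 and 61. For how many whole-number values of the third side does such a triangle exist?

The third side lies in the open interval (20, 102).
Integers from 21 to 101 inclusive: 101 − 21 + 1 = 81.

81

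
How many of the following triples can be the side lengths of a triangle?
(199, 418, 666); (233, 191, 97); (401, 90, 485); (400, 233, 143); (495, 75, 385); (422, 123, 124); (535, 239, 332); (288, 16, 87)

3

(199,418,666): 199+418 ≤ 666 → not valid
(97,191,233): 97+191 > 233 → valid
(90,401,485): 90+401 > 485 → valid
(143,233,400): 143+233 ≤ 400 → not valid
(75,385,495): 75+385 ≤ 495 → not valid
(123,124,422): 123+124 ≤ 422 → not valid
(239,332,535): 239+332 > 535 → valid
(16,87,288): 16+87 ≤ 288 → not valid
3 of the 8 triples form a triangle.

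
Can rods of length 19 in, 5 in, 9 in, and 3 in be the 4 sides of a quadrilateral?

No

For a quadrilateral, each side must be shorter than the sum of the others.
Here the longest side is 19, but the remaining 3 sides sum to only 17.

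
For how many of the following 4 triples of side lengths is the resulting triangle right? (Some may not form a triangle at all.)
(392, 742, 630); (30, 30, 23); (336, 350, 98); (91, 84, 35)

(392,742,630): 392²+630² = 550564 = 742² → right
(30,30,23): 23²+30² = 1429 > 900 = 30² → acute
(336,350,98): 98²+336² = 122500 = 350² → right
(91,84,35): 35²+84² = 8281 = 91² → right
3 of the 4 are right.

3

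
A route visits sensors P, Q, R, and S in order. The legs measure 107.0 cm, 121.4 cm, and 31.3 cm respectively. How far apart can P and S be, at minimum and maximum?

0 ≤ PS ≤ 259.7 cm

The maximum is all hops collinear in one direction: 107.0 + 121.4 + 31.3 = 259.7.
The longest hop is 121.4; the others sum to 138.3. Since 121.4 ≤ 138.3, the path can fold back on itself completely, so the minimum distance is 0.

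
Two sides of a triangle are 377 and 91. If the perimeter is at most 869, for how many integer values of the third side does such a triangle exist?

Triangle inequality: 286 < x < 468. Perimeter ≤ 869 gives x ≤ 869 − 377 − 91 = 401.
So 286 < x ≤ 401; integers 287 through 401: 115 values.

115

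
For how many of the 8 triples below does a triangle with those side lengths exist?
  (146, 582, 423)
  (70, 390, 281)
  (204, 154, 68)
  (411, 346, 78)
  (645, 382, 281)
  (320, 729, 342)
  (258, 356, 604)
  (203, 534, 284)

4

(146,423,582): 146+423 ≤ 582 → not valid
(70,281,390): 70+281 ≤ 390 → not valid
(68,154,204): 68+154 > 204 → valid
(78,346,411): 78+346 > 411 → valid
(281,382,645): 281+382 > 645 → valid
(320,342,729): 320+342 ≤ 729 → not valid
(258,356,604): 258+356 > 604 → valid
(203,284,534): 203+284 ≤ 534 → not valid
4 of the 8 triples form a triangle.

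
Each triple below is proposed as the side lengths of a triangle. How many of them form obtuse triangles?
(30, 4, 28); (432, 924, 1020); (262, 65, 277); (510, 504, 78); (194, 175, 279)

(30,4,28): 4²+28² = 800 < 900 = 30² → obtuse
(432,924,1020): 432²+924² = 1040400 = 1020² → right
(262,65,277): 65²+262² = 72869 < 76729 = 277² → obtuse
(510,504,78): 78²+504² = 260100 = 510² → right
(194,175,279): 175²+194² = 68261 < 77841 = 279² → obtuse
3 of the 5 are obtuse.

3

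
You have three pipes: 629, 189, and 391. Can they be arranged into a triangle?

No

The longest side is 629, but the other two sum to only 580.
580 < 629, so the triangle inequality fails.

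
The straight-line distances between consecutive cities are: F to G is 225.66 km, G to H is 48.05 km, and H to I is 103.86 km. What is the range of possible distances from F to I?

The maximum is all hops collinear in one direction: 225.66 + 48.05 + 103.86 = 377.57.
The longest hop is 225.66; the others sum to 151.91. Folding the others back against it leaves at least 225.66 − 151.91 = 73.75.

73.75 ≤ FI ≤ 377.57 km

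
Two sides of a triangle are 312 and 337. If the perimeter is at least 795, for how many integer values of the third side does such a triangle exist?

Triangle inequality: 25 < x < 649. Perimeter ≥ 795 gives x ≥ 795 − 312 − 337 = 146.
So 146 ≤ x < 649; integers 146 through 648: 503 values.

503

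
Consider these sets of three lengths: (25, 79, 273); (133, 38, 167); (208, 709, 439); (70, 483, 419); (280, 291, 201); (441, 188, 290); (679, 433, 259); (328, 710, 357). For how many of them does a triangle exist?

(25,79,273): 25+79 ≤ 273 → not valid
(38,133,167): 38+133 > 167 → valid
(208,439,709): 208+439 ≤ 709 → not valid
(70,419,483): 70+419 > 483 → valid
(201,280,291): 201+280 > 291 → valid
(188,290,441): 188+290 > 441 → valid
(259,433,679): 259+433 > 679 → valid
(328,357,710): 328+357 ≤ 710 → not valid
5 of the 8 triples form a triangle.

5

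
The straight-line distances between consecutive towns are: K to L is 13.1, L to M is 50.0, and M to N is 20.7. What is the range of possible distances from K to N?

The maximum is all hops collinear in one direction: 13.1 + 50.0 + 20.7 = 83.8.
The longest hop is 50.0; the others sum to 33.8. Folding the others back against it leaves at least 50.0 − 33.8 = 16.2.

16.2 ≤ KN ≤ 83.8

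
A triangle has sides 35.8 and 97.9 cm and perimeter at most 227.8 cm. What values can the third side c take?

Triangle inequality alone gives 62.1 < c < 133.7.
The perimeter condition gives c ≤ 227.8 − 35.8 − 97.9 = 94.1.
Intersecting the two: 62.1 < c ≤ 94.1.

62.1 < c ≤ 94.1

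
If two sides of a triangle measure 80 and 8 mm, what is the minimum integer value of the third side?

The third side must be strictly greater than |80 − 8| = 72.
The smallest integer above 72 is 73.

73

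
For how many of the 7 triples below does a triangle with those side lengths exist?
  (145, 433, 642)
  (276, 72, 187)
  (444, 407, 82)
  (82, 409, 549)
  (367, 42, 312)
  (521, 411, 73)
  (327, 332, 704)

(145,433,642): 145+433 ≤ 642 → not valid
(72,187,276): 72+187 ≤ 276 → not valid
(82,407,444): 82+407 > 444 → valid
(82,409,549): 82+409 ≤ 549 → not valid
(42,312,367): 42+312 ≤ 367 → not valid
(73,411,521): 73+411 ≤ 521 → not valid
(327,332,704): 327+332 ≤ 704 → not valid
1 of the 7 triples forms a triangle.

1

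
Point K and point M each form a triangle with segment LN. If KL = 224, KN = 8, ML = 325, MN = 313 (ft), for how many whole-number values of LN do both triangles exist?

15

From triangle KLN: 216 < LN < 232.
From triangle MLN: 12 < LN < 638.
Intersection: 216 < LN < 232, so integers 217 through 231: 15 values.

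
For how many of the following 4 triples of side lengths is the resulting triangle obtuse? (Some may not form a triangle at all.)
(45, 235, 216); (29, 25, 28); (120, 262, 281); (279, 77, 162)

(45,235,216): 45²+216² = 48681 < 55225 = 235² → obtuse
(29,25,28): 25²+28² = 1409 > 841 = 29² → acute
(120,262,281): 120²+262² = 83044 > 78961 = 281² → acute
(279,77,162): 77+162 ≤ 279, not a triangle
1 of the 4 is obtuse.

1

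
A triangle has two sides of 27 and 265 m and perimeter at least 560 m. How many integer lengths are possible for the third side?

Triangle inequality: 238 < x < 292. Perimeter ≥ 560 gives x ≥ 560 − 27 − 265 = 268.
So 268 ≤ x < 292; integers 268 through 291: 24 values.

24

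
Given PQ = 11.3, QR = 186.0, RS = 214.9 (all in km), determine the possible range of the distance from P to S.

The maximum is all hops collinear in one direction: 11.3 + 186.0 + 214.9 = 412.2.
The longest hop is 214.9; the others sum to 197.3. Folding the others back against it leaves at least 214.9 − 197.3 = 17.6.

17.6 ≤ PS ≤ 412.2 km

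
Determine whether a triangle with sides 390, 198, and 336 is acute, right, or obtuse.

Compare the square of the longest side to the sum of squares of the other two: 198² + 336² = 152100 = 390².

right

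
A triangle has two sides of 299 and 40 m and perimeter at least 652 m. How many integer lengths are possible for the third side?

Triangle inequality: 259 < x < 339. Perimeter ≥ 652 gives x ≥ 652 − 299 − 40 = 313.
So 313 ≤ x < 339; integers 313 through 338: 26 values.

26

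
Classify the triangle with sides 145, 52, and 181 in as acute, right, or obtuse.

Compare the square of the longest side to the sum of squares of the other two: 52² + 145² = 23729 < 32761 = 181².

obtuse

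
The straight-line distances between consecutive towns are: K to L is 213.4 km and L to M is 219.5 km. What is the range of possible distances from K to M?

By the triangle inequality, |213.4 − 219.5| ≤ KM ≤ 213.4 + 219.5.

6.1 ≤ KM ≤ 432.9 km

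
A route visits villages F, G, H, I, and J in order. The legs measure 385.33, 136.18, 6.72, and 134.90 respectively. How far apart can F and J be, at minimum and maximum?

The maximum is all hops collinear in one direction: 385.33 + 136.18 + 6.72 + 134.90 = 663.13.
The longest hop is 385.33; the others sum to 277.80. Folding the others back against it leaves at least 385.33 − 277.80 = 107.53.

107.53 ≤ FJ ≤ 663.13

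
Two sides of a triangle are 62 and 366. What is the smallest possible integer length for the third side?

305

The third side must be strictly greater than |62 − 366| = 304.
The smallest integer above 304 is 305.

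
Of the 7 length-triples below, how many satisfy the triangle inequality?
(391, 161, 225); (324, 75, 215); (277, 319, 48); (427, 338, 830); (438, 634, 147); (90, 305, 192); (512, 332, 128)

(161,225,391): 161+225 ≤ 391 → not valid
(75,215,324): 75+215 ≤ 324 → not valid
(48,277,319): 48+277 > 319 → valid
(338,427,830): 338+427 ≤ 830 → not valid
(147,438,634): 147+438 ≤ 634 → not valid
(90,192,305): 90+192 ≤ 305 → not valid
(128,332,512): 128+332 ≤ 512 → not valid
1 of the 7 triples forms a triangle.

1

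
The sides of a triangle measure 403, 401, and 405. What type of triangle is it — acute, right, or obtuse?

Compare the square of the longest side to the sum of squares of the other two: 401² + 403² = 323210 > 164025 = 405².

acute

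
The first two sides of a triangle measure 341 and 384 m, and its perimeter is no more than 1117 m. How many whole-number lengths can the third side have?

349

Triangle inequality: 43 < x < 725. Perimeter ≤ 1117 gives x ≤ 1117 − 341 − 384 = 392.
So 43 < x ≤ 392; integers 44 through 392: 349 values.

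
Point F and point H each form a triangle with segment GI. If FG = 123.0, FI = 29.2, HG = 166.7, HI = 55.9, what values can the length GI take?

110.8 < GI < 152.2

From triangle FGI: |123.0 − 29.2| < GI < 123.0 + 29.2, i.e. 93.8 < GI < 152.2.
From triangle HGI: 110.8 < GI < 222.6.
Both must hold, so GI lies in the intersection.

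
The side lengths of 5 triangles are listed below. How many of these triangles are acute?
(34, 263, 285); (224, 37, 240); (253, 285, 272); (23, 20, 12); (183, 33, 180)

2

(34,263,285): 34²+263² = 70325 < 81225 = 285² → obtuse
(224,37,240): 37²+224² = 51545 < 57600 = 240² → obtuse
(253,285,272): 253²+272² = 137993 > 81225 = 285² → acute
(23,20,12): 12²+20² = 544 > 529 = 23² → acute
(183,33,180): 33²+180² = 33489 = 183² → right
2 of the 5 are acute.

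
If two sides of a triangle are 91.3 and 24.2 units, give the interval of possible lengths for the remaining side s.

67.1 < s < 115.5 (units)

By the triangle inequality, s must be less than 91.3 + 24.2 = 115.5 and greater than |91.3 − 24.2| = 67.1.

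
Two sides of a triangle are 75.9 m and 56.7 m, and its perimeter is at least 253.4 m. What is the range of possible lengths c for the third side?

120.8 ≤ c < 132.6 m

Triangle inequality alone gives 19.2 < c < 132.6.
The perimeter condition gives c ≥ 253.4 − 75.9 − 56.7 = 120.8.
Intersecting the two: 120.8 ≤ c < 132.6.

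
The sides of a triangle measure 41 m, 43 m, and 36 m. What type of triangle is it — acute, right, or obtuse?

Compare the square of the longest side to the sum of squares of the other two: 36² + 41² = 2977 > 1849 = 43².

acute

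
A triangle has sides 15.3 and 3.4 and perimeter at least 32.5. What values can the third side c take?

13.8 ≤ c < 18.7

Triangle inequality alone gives 11.9 < c < 18.7.
The perimeter condition gives c ≥ 32.5 − 15.3 − 3.4 = 13.8.
Intersecting the two: 13.8 ≤ c < 18.7.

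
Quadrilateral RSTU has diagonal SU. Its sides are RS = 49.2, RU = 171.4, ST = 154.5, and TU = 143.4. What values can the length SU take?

From triangle RSU: |49.2 − 171.4| < SU < 49.2 + 171.4, i.e. 122.2 < SU < 220.6.
From triangle TSU: 11.1 < SU < 297.9.
Both must hold, so SU lies in the intersection.

122.2 < SU < 220.6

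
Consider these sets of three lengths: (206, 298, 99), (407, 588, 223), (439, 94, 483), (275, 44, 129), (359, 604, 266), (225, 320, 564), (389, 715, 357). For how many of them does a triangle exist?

(99,206,298): 99+206 > 298 → valid
(223,407,588): 223+407 > 588 → valid
(94,439,483): 94+439 > 483 → valid
(44,129,275): 44+129 ≤ 275 → not valid
(266,359,604): 266+359 > 604 → valid
(225,320,564): 225+320 ≤ 564 → not valid
(357,389,715): 357+389 > 715 → valid
5 of the 7 triples form a triangle.

5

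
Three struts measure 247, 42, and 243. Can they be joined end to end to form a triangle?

Yes

The longest side is 247, and the other two sum to 285.
Since 285 > 247, the triangle inequality holds.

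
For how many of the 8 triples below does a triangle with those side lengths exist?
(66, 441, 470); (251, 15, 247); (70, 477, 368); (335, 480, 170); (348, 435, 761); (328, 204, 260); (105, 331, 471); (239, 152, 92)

(66,441,470): 66+441 > 470 → valid
(15,247,251): 15+247 > 251 → valid
(70,368,477): 70+368 ≤ 477 → not valid
(170,335,480): 170+335 > 480 → valid
(348,435,761): 348+435 > 761 → valid
(204,260,328): 204+260 > 328 → valid
(105,331,471): 105+331 ≤ 471 → not valid
(92,152,239): 92+152 > 239 → valid
6 of the 8 triples form a triangle.

6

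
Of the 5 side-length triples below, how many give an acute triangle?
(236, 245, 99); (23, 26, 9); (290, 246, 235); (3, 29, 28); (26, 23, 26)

(236,245,99): 99²+236² = 65497 > 60025 = 245² → acute
(23,26,9): 9²+23² = 610 < 676 = 26² → obtuse
(290,246,235): 235²+246² = 115741 > 84100 = 290² → acute
(3,29,28): 3²+28² = 793 < 841 = 29² → obtuse
(26,23,26): 23²+26² = 1205 > 676 = 26² → acute
3 of the 5 are acute.

3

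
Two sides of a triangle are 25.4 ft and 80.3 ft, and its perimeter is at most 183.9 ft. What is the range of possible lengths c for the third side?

54.9 < c ≤ 78.2 ft

Triangle inequality alone gives 54.9 < c < 105.7.
The perimeter condition gives c ≤ 183.9 − 25.4 − 80.3 = 78.2.
Intersecting the two: 54.9 < c ≤ 78.2.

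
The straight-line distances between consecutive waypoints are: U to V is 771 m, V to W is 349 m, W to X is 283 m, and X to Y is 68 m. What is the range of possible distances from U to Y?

71 ≤ UY ≤ 1471 m

The maximum is all hops collinear in one direction: 771 + 349 + 283 + 68 = 1471.
The longest hop is 771; the others sum to 700. Folding the others back against it leaves at least 771 − 700 = 71.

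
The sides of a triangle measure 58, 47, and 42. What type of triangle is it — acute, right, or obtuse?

Compare the square of the longest side to the sum of squares of the other two: 42² + 47² = 3973 > 3364 = 58².

acute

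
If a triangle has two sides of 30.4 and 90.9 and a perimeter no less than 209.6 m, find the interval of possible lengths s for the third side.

88.3 ≤ s < 121.3

Triangle inequality alone gives 60.5 < s < 121.3.
The perimeter condition gives s ≥ 209.6 − 30.4 − 90.9 = 88.3.
Intersecting the two: 88.3 ≤ s < 121.3.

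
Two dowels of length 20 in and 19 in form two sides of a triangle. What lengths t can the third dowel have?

1 < t < 39 (in)

By the triangle inequality, t must be less than 20 + 19 = 39 and greater than |20 − 19| = 1.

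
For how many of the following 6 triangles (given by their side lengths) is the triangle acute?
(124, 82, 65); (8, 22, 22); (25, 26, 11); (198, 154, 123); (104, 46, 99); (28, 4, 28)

4

(124,82,65): 65²+82² = 10949 < 15376 = 124² → obtuse
(8,22,22): 8²+22² = 548 > 484 = 22² → acute
(25,26,11): 11²+25² = 746 > 676 = 26² → acute
(198,154,123): 123²+154² = 38845 < 39204 = 198² → obtuse
(104,46,99): 46²+99² = 11917 > 10816 = 104² → acute
(28,4,28): 4²+28² = 800 > 784 = 28² → acute
4 of the 6 are acute.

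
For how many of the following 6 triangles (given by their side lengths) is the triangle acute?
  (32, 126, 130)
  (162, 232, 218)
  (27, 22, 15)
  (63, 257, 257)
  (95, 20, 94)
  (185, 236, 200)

4

(32,126,130): 32²+126² = 16900 = 130² → right
(162,232,218): 162²+218² = 73768 > 53824 = 232² → acute
(27,22,15): 15²+22² = 709 < 729 = 27² → obtuse
(63,257,257): 63²+257² = 70018 > 66049 = 257² → acute
(95,20,94): 20²+94² = 9236 > 9025 = 95² → acute
(185,236,200): 185²+200² = 74225 > 55696 = 236² → acute
4 of the 6 are acute.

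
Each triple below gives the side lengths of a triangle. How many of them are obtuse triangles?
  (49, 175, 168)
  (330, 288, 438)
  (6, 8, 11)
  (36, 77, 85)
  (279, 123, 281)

(49,175,168): 49²+168² = 30625 = 175² → right
(330,288,438): 288²+330² = 191844 = 438² → right
(6,8,11): 6²+8² = 100 < 121 = 11² → obtuse
(36,77,85): 36²+77² = 7225 = 85² → right
(279,123,281): 123²+279² = 92970 > 78961 = 281² → acute
1 of the 5 is obtuse.

1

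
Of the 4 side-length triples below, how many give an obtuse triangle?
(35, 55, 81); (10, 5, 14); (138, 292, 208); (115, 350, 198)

(35,55,81): 35²+55² = 4250 < 6561 = 81² → obtuse
(10,5,14): 5²+10² = 125 < 196 = 14² → obtuse
(138,292,208): 138²+208² = 62308 < 85264 = 292² → obtuse
(115,350,198): 115+198 ≤ 350, not a triangle
3 of the 4 are obtuse.

3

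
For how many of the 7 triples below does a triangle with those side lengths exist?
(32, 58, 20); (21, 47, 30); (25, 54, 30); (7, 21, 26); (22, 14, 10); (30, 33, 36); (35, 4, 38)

6

(20,32,58): 20+32 ≤ 58 → not valid
(21,30,47): 21+30 > 47 → valid
(25,30,54): 25+30 > 54 → valid
(7,21,26): 7+21 > 26 → valid
(10,14,22): 10+14 > 22 → valid
(30,33,36): 30+33 > 36 → valid
(4,35,38): 4+35 > 38 → valid
6 of the 7 triples form a triangle.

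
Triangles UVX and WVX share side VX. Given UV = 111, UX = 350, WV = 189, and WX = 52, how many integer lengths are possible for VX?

1

From triangle UVX: 239 < VX < 461.
From triangle WVX: 137 < VX < 241.
Intersection: 239 < VX < 241, so integers 240 through 240: 1 values.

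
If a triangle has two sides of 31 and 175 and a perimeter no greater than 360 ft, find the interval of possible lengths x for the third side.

Triangle inequality alone gives 144 < x < 206.
The perimeter condition gives x ≤ 360 − 31 − 175 = 154.
Intersecting the two: 144 < x ≤ 154.

144 < x ≤ 154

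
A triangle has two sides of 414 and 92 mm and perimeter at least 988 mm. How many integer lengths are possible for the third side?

24

Triangle inequality: 322 < x < 506. Perimeter ≥ 988 gives x ≥ 988 − 414 − 92 = 482.
So 482 ≤ x < 506; integers 482 through 505: 24 values.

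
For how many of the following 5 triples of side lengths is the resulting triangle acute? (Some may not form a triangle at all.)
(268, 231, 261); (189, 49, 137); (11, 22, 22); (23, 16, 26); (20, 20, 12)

(268,231,261): 231²+261² = 121482 > 71824 = 268² → acute
(189,49,137): 49+137 ≤ 189, not a triangle
(11,22,22): 11²+22² = 605 > 484 = 22² → acute
(23,16,26): 16²+23² = 785 > 676 = 26² → acute
(20,20,12): 12²+20² = 544 > 400 = 20² → acute
4 of the 5 are acute.

4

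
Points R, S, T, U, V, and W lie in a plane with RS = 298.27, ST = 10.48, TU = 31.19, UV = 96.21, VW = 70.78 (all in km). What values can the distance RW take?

The maximum is all hops collinear in one direction: 298.27 + 10.48 + 31.19 + 96.21 + 70.78 = 506.93.
The longest hop is 298.27; the others sum to 208.66. Folding the others back against it leaves at least 298.27 − 208.66 = 89.61.

89.61 ≤ RW ≤ 506.93 km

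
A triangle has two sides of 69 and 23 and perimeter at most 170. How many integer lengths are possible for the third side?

Triangle inequality: 46 < x < 92. Perimeter ≤ 170 gives x ≤ 170 − 69 − 23 = 78.
So 46 < x ≤ 78; integers 47 through 78: 32 values.

32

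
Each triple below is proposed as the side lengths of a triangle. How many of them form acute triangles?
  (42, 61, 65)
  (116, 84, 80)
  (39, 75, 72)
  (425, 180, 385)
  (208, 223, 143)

3

(42,61,65): 42²+61² = 5485 > 4225 = 65² → acute
(116,84,80): 80²+84² = 13456 = 116² → right
(39,75,72): 39²+72² = 6705 > 5625 = 75² → acute
(425,180,385): 180²+385² = 180625 = 425² → right
(208,223,143): 143²+208² = 63713 > 49729 = 223² → acute
3 of the 5 are acute.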